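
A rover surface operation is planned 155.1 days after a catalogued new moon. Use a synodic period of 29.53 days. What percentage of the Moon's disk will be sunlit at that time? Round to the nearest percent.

155.1 d spans 5 complete synodic months (5 × 29.53 = 147.65 d) plus 7.45 d.
Phase angle: θ = 360°·(7.45 d)/(29.53 d) = 90.8°.
Illuminated fraction = (1 − cos 90.8°)/2 = (1 − (-0.014))/2 ≈ 0.507, so 51%.

51%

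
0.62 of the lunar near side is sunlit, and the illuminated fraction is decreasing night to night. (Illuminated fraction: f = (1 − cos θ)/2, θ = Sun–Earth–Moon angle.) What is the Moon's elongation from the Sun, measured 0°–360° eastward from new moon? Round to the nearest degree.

From f = (1 − cos θ)/2: cos θ = 1 − 2×0.62 = -0.240; arccos → 103.9°.
A waning Moon lies in 180°–360°, so θ = 360° − 103.9° = 256.1°.

256°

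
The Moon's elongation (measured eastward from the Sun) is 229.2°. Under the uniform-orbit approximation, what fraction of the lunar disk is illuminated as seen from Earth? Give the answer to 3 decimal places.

0.827

cos 229.2° = (-0.653), so f = (1 − (-0.653))/2 = 0.827.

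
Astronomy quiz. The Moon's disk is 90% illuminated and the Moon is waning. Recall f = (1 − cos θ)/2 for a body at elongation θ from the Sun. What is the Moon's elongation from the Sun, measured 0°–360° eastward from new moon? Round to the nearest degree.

From f = (1 − cos θ)/2: cos θ = 1 − 2×0.90 = -0.800; arccos → 143.1°.
A waning Moon lies in 180°–360°, so θ = 360° − 143.1° = 216.9°.

217°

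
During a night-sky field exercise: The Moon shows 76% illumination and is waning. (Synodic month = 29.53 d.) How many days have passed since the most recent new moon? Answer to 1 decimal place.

19.6 days

Invert f = (1 − cos θ)/2 to get cos θ = 1 − 2(0.76) = -0.520, hence θ₀ = arccos -0.520 = 121.3°.
A waning Moon lies in 180°–360°, so θ = 360° − 121.3° = 238.7°.
Age = 29.53 × 238.7°/360° ≈ 19.58 days.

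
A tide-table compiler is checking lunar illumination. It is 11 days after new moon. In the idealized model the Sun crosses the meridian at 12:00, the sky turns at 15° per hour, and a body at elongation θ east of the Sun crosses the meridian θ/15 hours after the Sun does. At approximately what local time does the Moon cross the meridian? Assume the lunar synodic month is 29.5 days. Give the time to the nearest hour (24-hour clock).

Elongation θ = 360° × 11/29.5 ≈ 134.2°.
At 15° of sky rotation per hour, 134.2° corresponds to a 8.95 h lag.
12:00 + 8.95 h ≈ 20:57 → 21:00 to the nearest hour.

21:00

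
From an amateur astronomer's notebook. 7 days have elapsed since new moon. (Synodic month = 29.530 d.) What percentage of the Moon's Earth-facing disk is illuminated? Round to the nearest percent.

46%

The Moon has covered 7/29.530 of its cycle, so θ ≈ 360° × 7/29.530 = 85.3°.
With cos θ = 0.081, the lit fraction is (1 − 0.081)/2 ≈ 0.459, so 46%.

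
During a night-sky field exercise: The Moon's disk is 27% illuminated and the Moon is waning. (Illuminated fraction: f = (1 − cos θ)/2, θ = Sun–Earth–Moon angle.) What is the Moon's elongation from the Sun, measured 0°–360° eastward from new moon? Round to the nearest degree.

297°

cos θ = 1 − 2f = 0.460, giving a principal value of 62.6°.
Waning ⇒ past full, so θ = 360° − 62.6° = 297.4°.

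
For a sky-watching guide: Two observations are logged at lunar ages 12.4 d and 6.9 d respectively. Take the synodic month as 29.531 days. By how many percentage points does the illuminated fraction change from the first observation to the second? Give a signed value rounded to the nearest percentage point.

-49 percentage points

θ₁ = 360° × 12.4/29.531 = 151.2°, f₁ = (1 − cos θ₁)/2 = 0.938.
θ₂ = 360° × 6.9/29.531 = 84.1°, f₂ = (1 − cos θ₂)/2 = 0.449.
Change = f₂ − f₁ = -0.489 → -49 percentage points.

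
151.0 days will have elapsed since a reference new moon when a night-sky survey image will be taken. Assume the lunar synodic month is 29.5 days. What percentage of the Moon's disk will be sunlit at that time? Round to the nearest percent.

13%

151.0 d spans 5 complete synodic months (5 × 29.5 = 147.50 d) plus 3.50 d.
Phase angle: θ = 360°·(3.50 d)/(29.5 d) = 42.7°.
With cos θ = 0.735, the lit fraction is (1 − 0.735)/2 ≈ 0.133, so 13%.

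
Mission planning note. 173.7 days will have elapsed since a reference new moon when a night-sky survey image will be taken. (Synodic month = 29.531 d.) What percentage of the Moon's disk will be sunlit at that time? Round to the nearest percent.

13%

173.7/29.531 = 5.882 lunations, so 5 complete cycles and 26.04 d into the next.
Elongation θ = 360° × 26.04/29.531 ≈ 317.5°.
cos 317.5° = 0.737, so f = (1 − 0.737)/2 = 0.131, so 13%.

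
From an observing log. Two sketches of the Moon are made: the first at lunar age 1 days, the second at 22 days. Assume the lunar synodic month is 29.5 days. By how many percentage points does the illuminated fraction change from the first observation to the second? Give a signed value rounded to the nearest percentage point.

+50 pp

θ₁ = 360° × 1/29.5 = 12.2°, f₁ = (1 − cos θ₁)/2 = 0.011.
θ₂ = 360° × 22/29.5 = 268.5°, f₂ = (1 − cos θ₂)/2 = 0.513.
Change = f₂ − f₁ = +0.502 → +50 percentage points.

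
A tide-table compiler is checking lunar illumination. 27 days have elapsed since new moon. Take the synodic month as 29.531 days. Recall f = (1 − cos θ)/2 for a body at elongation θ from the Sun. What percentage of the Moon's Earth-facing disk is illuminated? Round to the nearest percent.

7%

Elongation θ = 360° × 27/29.531 ≈ 329.1°.
Illuminated fraction = (1 − cos 329.1°)/2 = (1 − 0.858)/2 ≈ 0.071, so 7%.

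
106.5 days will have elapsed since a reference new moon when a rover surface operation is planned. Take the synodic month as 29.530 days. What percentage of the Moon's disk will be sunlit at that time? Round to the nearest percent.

106.5/29.530 = 3.607 lunations, so 3 complete cycles and 17.91 d into the next.
The Moon has covered 17.91/29.530 of its cycle, so θ ≈ 360° × 17.91/29.530 = 218.3°.
cos 218.3° = (-0.784), so f = (1 − (-0.784))/2 = 0.892, so 89%.

89%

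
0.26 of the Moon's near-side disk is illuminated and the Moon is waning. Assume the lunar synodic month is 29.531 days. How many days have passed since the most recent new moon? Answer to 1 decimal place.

24.5 days

From f = (1 − cos θ)/2: cos θ = 1 − 2×0.26 = 0.480; arccos → 61.3°.
A waning Moon lies in 180°–360°, so θ = 360° − 61.3° = 298.7°.
At 360°/29.531 d per day, 298.7° corresponds to 24.50 days.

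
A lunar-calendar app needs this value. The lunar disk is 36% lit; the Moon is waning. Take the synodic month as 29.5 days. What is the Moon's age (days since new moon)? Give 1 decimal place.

From f = (1 − cos θ)/2: cos θ = 1 − 2×0.36 = 0.280; arccos → 73.7°.
A waning Moon lies in 180°–360°, so θ = 360° − 73.7° = 286.3°.
Age = 29.5 × 286.3°/360° ≈ 23.46 days.

23.5 days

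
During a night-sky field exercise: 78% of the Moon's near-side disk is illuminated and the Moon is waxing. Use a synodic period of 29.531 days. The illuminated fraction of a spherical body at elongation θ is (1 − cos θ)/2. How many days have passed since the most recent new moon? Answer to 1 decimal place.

10.2 days

From f = (1 − cos θ)/2: cos θ = 1 − 2×0.78 = -0.560; arccos → 124.1°.
Before full moon the principal value applies: θ = 124.1°.
At 360°/29.531 d per day, 124.1° corresponds to 10.18 days.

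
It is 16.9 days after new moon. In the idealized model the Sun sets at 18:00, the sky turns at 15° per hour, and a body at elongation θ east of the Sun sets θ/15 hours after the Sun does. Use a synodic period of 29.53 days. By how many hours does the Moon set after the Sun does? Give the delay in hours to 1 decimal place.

The Moon has covered 16.9/29.53 of its cycle, so θ ≈ 360° × 16.9/29.53 = 206.0°.
Delay after the Sun = 206.0° / (15°/h) ≈ 13.74 h.
So the Moon sets 13.74 h after the Sun.

13.7 h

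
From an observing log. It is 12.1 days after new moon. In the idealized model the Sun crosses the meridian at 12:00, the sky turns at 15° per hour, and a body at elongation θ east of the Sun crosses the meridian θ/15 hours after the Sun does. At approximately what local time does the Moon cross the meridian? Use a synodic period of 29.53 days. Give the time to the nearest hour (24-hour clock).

22:00

Phase angle: θ = 360°·(12.1 d)/(29.53 d) = 147.5°.
At 15° of sky rotation per hour, 147.5° corresponds to a 9.83 h lag.
12:00 + 9.83 h ≈ 21:50 → 22:00 to the nearest hour.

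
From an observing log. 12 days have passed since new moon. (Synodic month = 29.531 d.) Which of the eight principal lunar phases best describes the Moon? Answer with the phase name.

waxing gibbous

θ ≈ 360° × 12/29.531 = 146°, which falls in the waxing gibbous sector.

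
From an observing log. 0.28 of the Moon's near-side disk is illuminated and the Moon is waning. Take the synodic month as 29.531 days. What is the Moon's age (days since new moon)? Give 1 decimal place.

24.3 days

cos θ = 1 − 2f = 0.440, giving a principal value of 63.9°.
Since the Moon is past full (waning), take the reflex angle: θ = 360° − 63.9° = 296.1°.
At 360°/29.531 d per day, 296.1° corresponds to 24.29 days.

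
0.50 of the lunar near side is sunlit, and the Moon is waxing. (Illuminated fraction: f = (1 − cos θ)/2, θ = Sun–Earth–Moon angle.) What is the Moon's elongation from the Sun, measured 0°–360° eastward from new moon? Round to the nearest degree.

Invert f = (1 − cos θ)/2 to get cos θ = 1 − 2(0.50) = 0.000, hence θ₀ = arccos 0.000 = 90.0°.
Before full moon the principal value applies: θ = 90.0°.

90°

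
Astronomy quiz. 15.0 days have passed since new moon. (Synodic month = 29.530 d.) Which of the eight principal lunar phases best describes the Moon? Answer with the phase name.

θ ≈ 360° × 15.0/29.530 = 183°, which falls in the full moon sector.

full moon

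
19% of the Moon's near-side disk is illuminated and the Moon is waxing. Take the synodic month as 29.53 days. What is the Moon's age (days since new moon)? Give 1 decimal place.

From f = (1 − cos θ)/2: cos θ = 1 − 2×0.19 = 0.620; arccos → 51.7°.
Before full moon the principal value applies: θ = 51.7°.
That fraction of the synodic month is 51.7/360 × 29.53 d ≈ 4.24 d.

4.2 days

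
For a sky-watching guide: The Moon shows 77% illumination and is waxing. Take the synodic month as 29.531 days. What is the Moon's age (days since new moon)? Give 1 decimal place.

cos θ = 1 − 2f = -0.540, giving a principal value of 122.7°.
Waxing ⇒ before full, so θ = 122.7°.
At 360°/29.531 d per day, 122.7° corresponds to 10.06 days.

10.1 days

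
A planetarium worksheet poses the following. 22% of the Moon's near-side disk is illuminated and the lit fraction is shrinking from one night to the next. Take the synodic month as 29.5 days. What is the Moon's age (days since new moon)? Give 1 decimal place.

cos θ = 1 − 2f = 0.560, giving a principal value of 55.9°.
Since the Moon is past full (waning), take the reflex angle: θ = 360° − 55.9° = 304.1°.
That fraction of the synodic month is 304.1/360 × 29.5 d ≈ 24.92 d.

24.9 days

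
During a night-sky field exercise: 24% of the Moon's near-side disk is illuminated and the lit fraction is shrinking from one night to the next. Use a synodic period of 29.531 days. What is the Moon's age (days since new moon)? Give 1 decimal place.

Invert f = (1 − cos θ)/2 to get cos θ = 1 − 2(0.24) = 0.520, hence θ₀ = arccos 0.520 = 58.7°.
Waning ⇒ past full, so θ = 360° − 58.7° = 301.3°.
Age = 29.531 × 301.3°/360° ≈ 24.72 days.

24.7 days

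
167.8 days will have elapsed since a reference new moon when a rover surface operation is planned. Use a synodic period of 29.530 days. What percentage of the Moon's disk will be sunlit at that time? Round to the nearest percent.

71%

167.8 d spans 5 complete synodic months (5 × 29.530 = 147.65 d) plus 20.15 d.
Elongation θ = 360° × 20.15/29.530 ≈ 245.6°.
With cos θ = (-0.412), the lit fraction is (1 − (-0.412))/2 ≈ 0.706, so 71%.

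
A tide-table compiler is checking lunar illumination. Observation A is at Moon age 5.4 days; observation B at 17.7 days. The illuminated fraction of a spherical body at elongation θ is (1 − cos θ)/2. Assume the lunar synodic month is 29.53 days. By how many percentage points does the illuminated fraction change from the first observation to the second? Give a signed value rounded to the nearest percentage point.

θ₁ = 360° × 5.4/29.53 = 65.8°, f₁ = (1 − cos θ₁)/2 = 0.295.
θ₂ = 360° × 17.7/29.53 = 215.8°, f₂ = (1 − cos θ₂)/2 = 0.906.
Change = f₂ − f₁ = +0.610 → +61 percentage points.

+61 pp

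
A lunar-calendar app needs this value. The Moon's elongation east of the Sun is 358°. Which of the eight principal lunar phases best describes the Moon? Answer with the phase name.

new moon

The new moon sector spans roughly -22°–22°; 358° falls inside it.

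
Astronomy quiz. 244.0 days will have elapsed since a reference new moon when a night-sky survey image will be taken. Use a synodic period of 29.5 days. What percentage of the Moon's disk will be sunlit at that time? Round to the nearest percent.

244.0/29.5 = 8.271 lunations, so 8 complete cycles and 8.00 d into the next.
Elongation θ = 360° × 8.00/29.5 ≈ 97.6°.
With cos θ = (-0.133), the lit fraction is (1 − (-0.133))/2 ≈ 0.566, so 57%.

57%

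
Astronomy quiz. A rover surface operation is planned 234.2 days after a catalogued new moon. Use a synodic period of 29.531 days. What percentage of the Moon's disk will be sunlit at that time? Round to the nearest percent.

5%

Reduce mod P: 234.2 − 7×29.531 = 27.48 d into the current lunation.
Elongation θ = 360° × 27.48/29.531 ≈ 335.0°.
With cos θ = 0.907, the lit fraction is (1 − 0.907)/2 ≈ 0.047, so 5%.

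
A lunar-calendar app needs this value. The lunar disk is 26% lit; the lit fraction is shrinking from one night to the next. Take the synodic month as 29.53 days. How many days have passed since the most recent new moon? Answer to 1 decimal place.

From f = (1 − cos θ)/2: cos θ = 1 − 2×0.26 = 0.480; arccos → 61.3°.
Waning ⇒ past full, so θ = 360° − 61.3° = 298.7°.
Age = 29.53 × 298.7°/360° ≈ 24.50 days.

24.5 days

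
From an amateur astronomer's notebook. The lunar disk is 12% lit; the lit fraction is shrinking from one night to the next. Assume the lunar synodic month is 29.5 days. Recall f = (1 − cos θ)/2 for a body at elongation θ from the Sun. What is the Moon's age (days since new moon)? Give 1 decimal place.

Invert f = (1 − cos θ)/2 to get cos θ = 1 − 2(0.12) = 0.760, hence θ₀ = arccos 0.760 = 40.5°.
Since the Moon is past full (waning), take the reflex angle: θ = 360° − 40.5° = 319.5°.
Age = 29.5 × 319.5°/360° ≈ 26.18 days.

26.2 days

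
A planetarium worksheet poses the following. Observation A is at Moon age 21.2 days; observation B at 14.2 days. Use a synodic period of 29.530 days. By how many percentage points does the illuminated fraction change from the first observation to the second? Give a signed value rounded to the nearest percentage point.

First observation: θ = 360°·21.2/29.530 = 258.4°, so f = 0.600.
Second observation: θ = 173.1°, f = 0.996.
Δf = 0.996 − 0.600 = +0.396, i.e. +40 pp.

+40 pp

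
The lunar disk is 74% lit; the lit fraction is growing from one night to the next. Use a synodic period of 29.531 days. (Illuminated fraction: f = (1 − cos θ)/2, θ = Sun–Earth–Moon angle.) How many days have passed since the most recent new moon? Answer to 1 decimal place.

9.7 days

Invert f = (1 − cos θ)/2 to get cos θ = 1 − 2(0.74) = -0.480, hence θ₀ = arccos -0.480 = 118.7°.
The Moon is waxing (0°–180°), so θ = 118.7° directly.
That fraction of the synodic month is 118.7/360 × 29.531 d ≈ 9.74 d.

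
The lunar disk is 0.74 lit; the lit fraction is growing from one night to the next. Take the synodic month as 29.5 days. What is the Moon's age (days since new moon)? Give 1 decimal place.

Invert f = (1 − cos θ)/2 to get cos θ = 1 − 2(0.74) = -0.480, hence θ₀ = arccos -0.480 = 118.7°.
Waxing ⇒ before full, so θ = 118.7°.
That fraction of the synodic month is 118.7/360 × 29.5 d ≈ 9.73 d.

9.7 days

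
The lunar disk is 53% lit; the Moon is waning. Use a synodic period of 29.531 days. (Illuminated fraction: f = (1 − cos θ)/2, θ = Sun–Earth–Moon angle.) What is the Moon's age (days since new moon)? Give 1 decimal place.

Invert f = (1 − cos θ)/2 to get cos θ = 1 − 2(0.53) = -0.060, hence θ₀ = arccos -0.060 = 93.4°.
A waning Moon lies in 180°–360°, so θ = 360° − 93.4° = 266.6°.
At 360°/29.531 d per day, 266.6° corresponds to 21.87 days.

21.9 days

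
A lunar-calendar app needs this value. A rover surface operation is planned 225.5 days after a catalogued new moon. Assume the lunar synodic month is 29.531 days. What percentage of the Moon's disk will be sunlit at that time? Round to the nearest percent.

225.5/29.531 = 7.636 lunations, so 7 complete cycles and 18.78 d into the next.
Elongation θ = 360° × 18.78/29.531 ≈ 229.0°.
Illuminated fraction = (1 − cos 229.0°)/2 = (1 − (-0.656))/2 ≈ 0.828, so 83%.

83%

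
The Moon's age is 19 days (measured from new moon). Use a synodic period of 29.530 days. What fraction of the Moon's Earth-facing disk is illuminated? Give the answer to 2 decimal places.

The Moon has covered 19/29.530 of its cycle, so θ ≈ 360° × 19/29.530 = 231.6°.
cos 231.6° = (-0.621), so f = (1 − (-0.621))/2 = 0.810.

0.81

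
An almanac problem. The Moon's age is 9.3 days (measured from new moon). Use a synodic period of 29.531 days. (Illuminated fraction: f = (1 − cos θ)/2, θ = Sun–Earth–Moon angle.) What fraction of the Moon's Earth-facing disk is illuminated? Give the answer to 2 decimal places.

Elongation θ = 360° × 9.3/29.531 ≈ 113.4°.
Illuminated fraction = (1 − cos 113.4°)/2 = (1 − (-0.397))/2 ≈ 0.698.

0.70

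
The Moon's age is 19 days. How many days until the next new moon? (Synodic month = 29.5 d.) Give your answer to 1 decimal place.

10.5 days

The next new moon completes the synodic month: 29.5 − 19 = 10.500 days.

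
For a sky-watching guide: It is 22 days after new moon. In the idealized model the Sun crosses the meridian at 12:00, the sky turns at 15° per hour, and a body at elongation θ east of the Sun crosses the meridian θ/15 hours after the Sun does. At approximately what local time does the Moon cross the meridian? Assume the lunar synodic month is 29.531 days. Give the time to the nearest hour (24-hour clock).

The Moon has covered 22/29.531 of its cycle, so θ ≈ 360° × 22/29.531 = 268.2°.
At 15° of sky rotation per hour, 268.2° corresponds to a 17.88 h lag.
12:00 + 17.88 h ≈ 05:53 → 06:00 to the nearest hour.

06:00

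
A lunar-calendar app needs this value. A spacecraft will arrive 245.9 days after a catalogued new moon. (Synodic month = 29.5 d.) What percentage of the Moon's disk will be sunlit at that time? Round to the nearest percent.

76%

Reduce mod P: 245.9 − 8×29.5 = 9.90 d into the current lunation.
Elongation θ = 360° × 9.90/29.5 ≈ 120.8°.
With cos θ = (-0.512), the lit fraction is (1 − (-0.512))/2 ≈ 0.756, so 76%.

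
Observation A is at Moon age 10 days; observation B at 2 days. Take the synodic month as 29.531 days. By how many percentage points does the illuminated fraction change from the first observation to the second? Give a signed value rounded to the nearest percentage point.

θ₁ = 360° × 10/29.531 = 121.9°, f₁ = (1 − cos θ₁)/2 = 0.764.
θ₂ = 360° × 2/29.531 = 24.4°, f₂ = (1 − cos θ₂)/2 = 0.045.
Change = f₂ − f₁ = -0.720 → -72 percentage points.

-72 pp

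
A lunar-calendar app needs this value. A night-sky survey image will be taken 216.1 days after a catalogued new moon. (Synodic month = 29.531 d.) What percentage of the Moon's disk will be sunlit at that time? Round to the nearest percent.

Reduce mod P: 216.1 − 7×29.531 = 9.38 d into the current lunation.
The Moon has covered 9.38/29.531 of its cycle, so θ ≈ 360° × 9.38/29.531 = 114.4°.
Illuminated fraction = (1 − cos 114.4°)/2 = (1 − (-0.413))/2 ≈ 0.706, so 71%.

71%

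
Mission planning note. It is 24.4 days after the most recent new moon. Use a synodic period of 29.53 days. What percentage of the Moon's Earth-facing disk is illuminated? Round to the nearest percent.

Phase angle: θ = 360°·(24.4 d)/(29.53 d) = 297.5°.
With cos θ = 0.461, the lit fraction is (1 − 0.461)/2 ≈ 0.269, so 27%.

27%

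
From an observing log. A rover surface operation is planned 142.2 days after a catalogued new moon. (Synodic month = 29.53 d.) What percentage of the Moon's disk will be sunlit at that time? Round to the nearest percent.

142.2/29.53 = 4.815 lunations, so 4 complete cycles and 24.08 d into the next.
Phase angle: θ = 360°·(24.08 d)/(29.53 d) = 293.6°.
Illuminated fraction = (1 − cos 293.6°)/2 = (1 − 0.400)/2 ≈ 0.300, so 30%.

30%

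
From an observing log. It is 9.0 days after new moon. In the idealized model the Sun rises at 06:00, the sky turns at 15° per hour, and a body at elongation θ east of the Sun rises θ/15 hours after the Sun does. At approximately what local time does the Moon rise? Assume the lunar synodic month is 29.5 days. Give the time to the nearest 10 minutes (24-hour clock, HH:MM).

Elongation θ = 360° × 9.0/29.5 ≈ 109.8°.
At 15° of sky rotation per hour, 109.8° corresponds to a 7.32 h lag.
06:00 + 7.322 h ≈ 13:19 → 13:20 to the nearest ten minutes.

13:20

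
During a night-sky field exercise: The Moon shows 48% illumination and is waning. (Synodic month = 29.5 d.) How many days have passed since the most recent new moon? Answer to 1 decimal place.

22.3 days

From f = (1 − cos θ)/2: cos θ = 1 − 2×0.48 = 0.040; arccos → 87.7°.
Since the Moon is past full (waning), take the reflex angle: θ = 360° − 87.7° = 272.3°.
That fraction of the synodic month is 272.3/360 × 29.5 d ≈ 22.31 d.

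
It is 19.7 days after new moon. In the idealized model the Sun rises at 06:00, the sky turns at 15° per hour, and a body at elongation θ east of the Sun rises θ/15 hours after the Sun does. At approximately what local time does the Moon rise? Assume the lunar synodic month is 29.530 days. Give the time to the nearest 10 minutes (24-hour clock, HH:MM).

Elongation θ = 360° × 19.7/29.530 ≈ 240.2°.
At 15° of sky rotation per hour, 240.2° corresponds to a 16.01 h lag.
06:00 + 16.011 h ≈ 22:01 → 22:00 to the nearest ten minutes.

22:00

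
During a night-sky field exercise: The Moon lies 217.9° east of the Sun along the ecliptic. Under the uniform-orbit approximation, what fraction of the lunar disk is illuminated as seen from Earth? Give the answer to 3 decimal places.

0.895

Half-versine of 217.9°: (1 − (-0.789))/2 = 0.895.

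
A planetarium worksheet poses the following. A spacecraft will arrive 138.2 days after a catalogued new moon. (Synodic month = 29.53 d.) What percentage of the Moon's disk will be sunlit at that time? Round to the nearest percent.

71%

138.2 d spans 4 complete synodic months (4 × 29.53 = 118.12 d) plus 20.08 d.
Phase angle: θ = 360°·(20.08 d)/(29.53 d) = 244.8°.
With cos θ = (-0.426), the lit fraction is (1 − (-0.426))/2 ≈ 0.713, so 71%.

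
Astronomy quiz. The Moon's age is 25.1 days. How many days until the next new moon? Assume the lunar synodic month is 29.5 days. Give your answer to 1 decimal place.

One full lunation from the last new moon is 29.5 d; remaining = 29.5 − 25.1 = 4.400 d.

4.4 days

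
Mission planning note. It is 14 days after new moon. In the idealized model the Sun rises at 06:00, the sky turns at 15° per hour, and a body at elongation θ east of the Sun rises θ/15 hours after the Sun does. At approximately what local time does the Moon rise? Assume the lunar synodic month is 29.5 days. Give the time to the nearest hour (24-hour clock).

17:00

Elongation θ = 360° × 14/29.5 ≈ 170.8°.
At 15° of sky rotation per hour, 170.8° corresponds to a 11.39 h lag.
06:00 + 11.39 h ≈ 17:23 → 17:00 to the nearest hour.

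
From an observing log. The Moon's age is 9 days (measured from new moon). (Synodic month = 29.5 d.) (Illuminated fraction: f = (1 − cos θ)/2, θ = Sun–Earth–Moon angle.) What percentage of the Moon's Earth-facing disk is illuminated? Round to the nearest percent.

Elongation θ = 360° × 9/29.5 ≈ 109.8°.
Illuminated fraction = (1 − cos 109.8°)/2 = (1 − (-0.339))/2 ≈ 0.670, so 67%.

67%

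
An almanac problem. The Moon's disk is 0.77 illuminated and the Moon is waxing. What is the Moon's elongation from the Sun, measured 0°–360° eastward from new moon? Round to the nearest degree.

cos θ = 1 − 2f = -0.540, giving a principal value of 122.7°.
Waxing ⇒ before full, so θ = 122.7°.

123°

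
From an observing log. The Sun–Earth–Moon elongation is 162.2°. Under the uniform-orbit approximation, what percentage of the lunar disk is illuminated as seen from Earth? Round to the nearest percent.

f = (1 − cos 162.2°)/2 = (1 − (-0.952))/2 ≈ 0.976, i.e. 98%.

98%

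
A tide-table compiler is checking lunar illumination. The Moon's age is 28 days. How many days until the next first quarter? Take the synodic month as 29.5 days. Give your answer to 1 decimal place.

8.9 days

First quarter occurs at elongation 90°, i.e. at age 29.5 × 90/360 = 7.375 d.
This lunation's first quarter (7.375 d) has passed, so add one period: 36.875 − 28 = 8.875 days.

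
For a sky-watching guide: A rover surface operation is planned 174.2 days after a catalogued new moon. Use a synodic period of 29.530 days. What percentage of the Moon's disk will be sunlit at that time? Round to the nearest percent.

10%

Reduce mod P: 174.2 − 5×29.530 = 26.55 d into the current lunation.
Elongation θ = 360° × 26.55/29.530 ≈ 323.7°.
With cos θ = 0.806, the lit fraction is (1 − 0.806)/2 ≈ 0.097, so 10%.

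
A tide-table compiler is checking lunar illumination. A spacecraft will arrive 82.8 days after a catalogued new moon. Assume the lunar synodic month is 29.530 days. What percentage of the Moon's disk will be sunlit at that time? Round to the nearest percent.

82.8 d spans 2 complete synodic months (2 × 29.530 = 59.06 d) plus 23.74 d.
Elongation θ = 360° × 23.74/29.530 ≈ 289.4°.
cos 289.4° = 0.332, so f = (1 − 0.332)/2 = 0.334, so 33%.

33%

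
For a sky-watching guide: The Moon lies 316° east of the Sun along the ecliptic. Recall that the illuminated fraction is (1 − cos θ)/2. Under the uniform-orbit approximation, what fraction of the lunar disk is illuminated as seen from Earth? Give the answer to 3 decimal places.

0.140

cos 316° = 0.719, so f = (1 − 0.719)/2 = 0.140.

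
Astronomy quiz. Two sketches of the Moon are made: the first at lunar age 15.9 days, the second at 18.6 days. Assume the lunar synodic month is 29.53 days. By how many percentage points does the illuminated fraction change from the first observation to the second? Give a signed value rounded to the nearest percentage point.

-14 pp

θ₁ = 360° × 15.9/29.53 = 193.8°, f₁ = (1 − cos θ₁)/2 = 0.985.
θ₂ = 360° × 18.6/29.53 = 226.8°, f₂ = (1 − cos θ₂)/2 = 0.843.
Change = f₂ − f₁ = -0.143 → -14 percentage points.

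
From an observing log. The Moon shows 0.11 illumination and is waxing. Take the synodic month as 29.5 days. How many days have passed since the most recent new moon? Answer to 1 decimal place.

cos θ = 1 − 2f = 0.780, giving a principal value of 38.7°.
Waxing ⇒ before full, so θ = 38.7°.
Age = 29.5 × 38.7°/360° ≈ 3.17 days.

3.2 days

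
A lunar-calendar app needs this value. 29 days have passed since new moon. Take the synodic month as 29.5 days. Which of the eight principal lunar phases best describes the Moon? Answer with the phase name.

new moon

θ ≈ 360° × 29/29.5 = 354°, which falls in the new moon sector.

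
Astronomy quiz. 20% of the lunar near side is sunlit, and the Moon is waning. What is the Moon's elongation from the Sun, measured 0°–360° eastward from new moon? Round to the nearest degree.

307°

Invert f = (1 − cos θ)/2 to get cos θ = 1 − 2(0.20) = 0.600, hence θ₀ = arccos 0.600 = 53.1°.
Waning ⇒ past full, so θ = 360° − 53.1° = 306.9°.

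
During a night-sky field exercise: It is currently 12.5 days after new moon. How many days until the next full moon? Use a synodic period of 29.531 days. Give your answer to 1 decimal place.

2.3 days

Full moon is 0.5 of the way through the cycle: age 0.5 × 29.531 = 14.765 d.
That is 14.765 − 12.5 = 2.265 days ahead.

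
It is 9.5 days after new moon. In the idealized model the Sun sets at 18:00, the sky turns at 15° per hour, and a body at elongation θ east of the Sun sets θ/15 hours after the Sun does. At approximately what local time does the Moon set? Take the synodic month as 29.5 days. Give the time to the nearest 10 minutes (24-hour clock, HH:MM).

01:40

The Moon has covered 9.5/29.5 of its cycle, so θ ≈ 360° × 9.5/29.5 = 115.9°.
At 15° of sky rotation per hour, 115.9° corresponds to a 7.73 h lag.
18:00 + 7.729 h ≈ 01:44 → 01:40 to the nearest ten minutes.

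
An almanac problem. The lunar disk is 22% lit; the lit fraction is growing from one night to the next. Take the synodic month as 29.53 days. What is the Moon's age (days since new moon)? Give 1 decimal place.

4.6 days

From f = (1 − cos θ)/2: cos θ = 1 − 2×0.22 = 0.560; arccos → 55.9°.
The Moon is waxing (0°–180°), so θ = 55.9° directly.
At 360°/29.53 d per day, 55.9° corresponds to 4.59 days.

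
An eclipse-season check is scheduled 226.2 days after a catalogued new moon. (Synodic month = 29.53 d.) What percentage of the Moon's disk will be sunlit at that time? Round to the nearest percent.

77%

226.2/29.53 = 7.660 lunations, so 7 complete cycles and 19.49 d into the next.
Elongation θ = 360° × 19.49/29.53 ≈ 237.6°.
cos 237.6° = (-0.536), so f = (1 − (-0.536))/2 = 0.768, so 77%.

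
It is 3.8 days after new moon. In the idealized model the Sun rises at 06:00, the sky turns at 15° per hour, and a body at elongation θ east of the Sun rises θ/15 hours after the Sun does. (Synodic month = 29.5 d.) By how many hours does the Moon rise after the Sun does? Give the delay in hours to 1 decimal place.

Phase angle: θ = 360°·(3.8 d)/(29.5 d) = 46.4°.
Delay after the Sun = 46.4° / (15°/h) ≈ 3.09 h.
So the Moon rises 3.09 h after the Sun.

3.1 h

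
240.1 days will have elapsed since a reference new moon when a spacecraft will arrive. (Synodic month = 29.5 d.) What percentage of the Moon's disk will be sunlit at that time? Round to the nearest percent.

Reduce mod P: 240.1 − 8×29.5 = 4.10 d into the current lunation.
Elongation θ = 360° × 4.10/29.5 ≈ 50.0°.
Illuminated fraction = (1 − cos 50.0°)/2 = (1 − 0.642)/2 ≈ 0.179, so 18%.

18%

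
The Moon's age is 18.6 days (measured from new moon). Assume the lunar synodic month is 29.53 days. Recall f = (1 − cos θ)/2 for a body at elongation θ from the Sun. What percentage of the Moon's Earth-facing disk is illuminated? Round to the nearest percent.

Elongation θ = 360° × 18.6/29.53 ≈ 226.8°.
cos 226.8° = (-0.685), so f = (1 − (-0.685))/2 = 0.843, so 84%.

84%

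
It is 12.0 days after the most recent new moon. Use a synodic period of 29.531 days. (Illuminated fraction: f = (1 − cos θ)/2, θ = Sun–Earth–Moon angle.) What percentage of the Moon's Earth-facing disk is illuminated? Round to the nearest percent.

Elongation θ = 360° × 12.0/29.531 ≈ 146.3°.
With cos θ = (-0.832), the lit fraction is (1 − (-0.832))/2 ≈ 0.916, so 92%.

92%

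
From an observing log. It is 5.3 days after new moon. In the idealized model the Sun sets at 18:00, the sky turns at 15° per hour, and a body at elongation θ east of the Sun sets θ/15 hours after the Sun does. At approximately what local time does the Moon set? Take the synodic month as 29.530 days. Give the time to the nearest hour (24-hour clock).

Elongation θ = 360° × 5.3/29.530 ≈ 64.6°.
At 15° of sky rotation per hour, 64.6° corresponds to a 4.31 h lag.
18:00 + 4.31 h ≈ 22:18 → 22:00 to the nearest hour.

22:00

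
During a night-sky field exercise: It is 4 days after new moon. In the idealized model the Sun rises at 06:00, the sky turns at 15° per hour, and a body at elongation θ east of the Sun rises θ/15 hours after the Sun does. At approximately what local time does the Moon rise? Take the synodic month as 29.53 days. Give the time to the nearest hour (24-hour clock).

09:00

Elongation θ = 360° × 4/29.53 ≈ 48.8°.
At 15° of sky rotation per hour, 48.8° corresponds to a 3.25 h lag.
06:00 + 3.25 h ≈ 09:15 → 09:00 to the nearest hour.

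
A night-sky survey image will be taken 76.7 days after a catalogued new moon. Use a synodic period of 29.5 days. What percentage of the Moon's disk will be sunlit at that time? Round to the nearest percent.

90%

76.7/29.5 = 2.600 lunations, so 2 complete cycles and 17.70 d into the next.
The Moon has covered 17.70/29.5 of its cycle, so θ ≈ 360° × 17.70/29.5 = 216.0°.
Illuminated fraction = (1 − cos 216.0°)/2 = (1 − (-0.809))/2 ≈ 0.905, so 90%.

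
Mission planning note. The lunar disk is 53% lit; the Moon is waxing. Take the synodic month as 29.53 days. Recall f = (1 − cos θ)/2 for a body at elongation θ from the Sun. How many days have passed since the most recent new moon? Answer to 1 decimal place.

Invert f = (1 − cos θ)/2 to get cos θ = 1 − 2(0.53) = -0.060, hence θ₀ = arccos -0.060 = 93.4°.
Before full moon the principal value applies: θ = 93.4°.
That fraction of the synodic month is 93.4/360 × 29.53 d ≈ 7.66 d.

7.7 days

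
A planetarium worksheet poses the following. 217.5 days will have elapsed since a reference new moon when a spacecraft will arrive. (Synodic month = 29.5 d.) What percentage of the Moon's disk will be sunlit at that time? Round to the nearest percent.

85%

217.5 d spans 7 complete synodic months (7 × 29.5 = 206.50 d) plus 11.00 d.
Phase angle: θ = 360°·(11.00 d)/(29.5 d) = 134.2°.
cos 134.2° = (-0.698), so f = (1 − (-0.698))/2 = 0.849, so 85%.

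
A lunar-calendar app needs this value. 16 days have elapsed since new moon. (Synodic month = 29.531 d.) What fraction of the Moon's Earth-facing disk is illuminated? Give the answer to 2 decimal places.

The Moon has covered 16/29.531 of its cycle, so θ ≈ 360° × 16/29.531 = 195.0°.
Illuminated fraction = (1 − cos 195.0°)/2 = (1 − (-0.966))/2 ≈ 0.983.

0.98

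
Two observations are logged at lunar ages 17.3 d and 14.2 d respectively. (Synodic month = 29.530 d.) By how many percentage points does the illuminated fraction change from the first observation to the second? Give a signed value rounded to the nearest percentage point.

θ₁ = 360° × 17.3/29.530 = 210.9°, f₁ = (1 − cos θ₁)/2 = 0.929.
θ₂ = 360° × 14.2/29.530 = 173.1°, f₂ = (1 − cos θ₂)/2 = 0.996.
Change = f₂ − f₁ = +0.067 → +7 percentage points.

+7 pp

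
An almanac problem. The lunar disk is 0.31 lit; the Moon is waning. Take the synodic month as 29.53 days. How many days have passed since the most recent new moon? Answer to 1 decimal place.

24.0 days

cos θ = 1 − 2f = 0.380, giving a principal value of 67.7°.
A waning Moon lies in 180°–360°, so θ = 360° − 67.7° = 292.3°.
At 360°/29.53 d per day, 292.3° corresponds to 23.98 days.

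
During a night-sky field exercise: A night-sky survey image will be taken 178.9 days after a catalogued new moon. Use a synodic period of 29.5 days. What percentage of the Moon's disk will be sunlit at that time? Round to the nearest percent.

4%

Reduce mod P: 178.9 − 6×29.5 = 1.90 d into the current lunation.
The Moon has covered 1.90/29.5 of its cycle, so θ ≈ 360° × 1.90/29.5 = 23.2°.
With cos θ = 0.919, the lit fraction is (1 − 0.919)/2 ≈ 0.040, so 4%.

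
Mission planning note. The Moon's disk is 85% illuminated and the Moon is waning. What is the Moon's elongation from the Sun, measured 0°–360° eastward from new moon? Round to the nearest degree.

Invert f = (1 − cos θ)/2 to get cos θ = 1 − 2(0.85) = -0.700, hence θ₀ = arccos -0.700 = 134.4°.
Since the Moon is past full (waning), take the reflex angle: θ = 360° − 134.4° = 225.6°.

226°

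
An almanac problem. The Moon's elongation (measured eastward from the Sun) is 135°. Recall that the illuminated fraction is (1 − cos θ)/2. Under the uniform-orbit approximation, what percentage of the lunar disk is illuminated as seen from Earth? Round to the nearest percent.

cos 135° = (-0.707), so f = (1 − (-0.707))/2 = 0.854, i.e. 85%.

85%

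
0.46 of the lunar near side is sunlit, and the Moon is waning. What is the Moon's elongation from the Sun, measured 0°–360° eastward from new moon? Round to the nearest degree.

275°

Invert f = (1 − cos θ)/2 to get cos θ = 1 − 2(0.46) = 0.080, hence θ₀ = arccos 0.080 = 85.4°.
Since the Moon is past full (waning), take the reflex angle: θ = 360° − 85.4° = 274.6°.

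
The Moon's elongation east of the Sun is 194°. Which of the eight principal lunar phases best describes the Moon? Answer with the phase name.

full moon

194° lies in the full moon sector of the 8-phase cycle.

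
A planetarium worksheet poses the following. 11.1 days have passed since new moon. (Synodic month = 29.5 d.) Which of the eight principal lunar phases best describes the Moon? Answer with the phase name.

waxing gibbous

θ ≈ 360° × 11.1/29.5 = 135°, which falls in the waxing gibbous sector.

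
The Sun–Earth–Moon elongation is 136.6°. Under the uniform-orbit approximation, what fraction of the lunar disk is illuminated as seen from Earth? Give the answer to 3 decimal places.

cos 136.6° = (-0.727), so f = (1 − (-0.727))/2 = 0.863.

0.863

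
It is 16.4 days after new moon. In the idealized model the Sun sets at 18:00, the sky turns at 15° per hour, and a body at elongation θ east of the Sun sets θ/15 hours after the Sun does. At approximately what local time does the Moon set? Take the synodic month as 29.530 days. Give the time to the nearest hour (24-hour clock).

Phase angle: θ = 360°·(16.4 d)/(29.530 d) = 199.9°.
Delay after the Sun = 199.9° / (15°/h) ≈ 13.33 h.
18:00 + 13.33 h ≈ 07:20 → 07:00 to the nearest hour.

07:00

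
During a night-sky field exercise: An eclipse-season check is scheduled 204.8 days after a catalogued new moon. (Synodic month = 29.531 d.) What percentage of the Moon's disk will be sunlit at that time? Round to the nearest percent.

204.8/29.531 = 6.935 lunations, so 6 complete cycles and 27.61 d into the next.
The Moon has covered 27.61/29.531 of its cycle, so θ ≈ 360° × 27.61/29.531 = 336.6°.
Illuminated fraction = (1 − cos 336.6°)/2 = (1 − 0.918)/2 ≈ 0.041, so 4%.

4%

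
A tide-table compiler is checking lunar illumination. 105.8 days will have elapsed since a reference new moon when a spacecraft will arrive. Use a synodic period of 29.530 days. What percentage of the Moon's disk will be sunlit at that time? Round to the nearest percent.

93%

105.8/29.530 = 3.583 lunations, so 3 complete cycles and 17.21 d into the next.
Elongation θ = 360° × 17.21/29.530 ≈ 209.8°.
cos 209.8° = (-0.868), so f = (1 − (-0.868))/2 = 0.934, so 93%.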